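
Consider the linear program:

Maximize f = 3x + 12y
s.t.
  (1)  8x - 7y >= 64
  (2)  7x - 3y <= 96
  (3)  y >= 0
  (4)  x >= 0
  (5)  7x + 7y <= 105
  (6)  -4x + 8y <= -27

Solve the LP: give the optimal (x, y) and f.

Vertices and f = 3x + 12y:
  (8, 0) → f = 24
  (323/36, 10/9) → f = 161/4
  (96/7, 0) → f = 288/7
  (141/10, 9/10) → f = 531/10
  (49/4, 11/4) → f = 279/4

At the optimal vertex, 7x + 7y = 105 and -4x + 8y = -27.
Solving simultaneously gives x = 49/4, y = 11/4.

x = 49/4, y = 11/4, maximum f = 279/4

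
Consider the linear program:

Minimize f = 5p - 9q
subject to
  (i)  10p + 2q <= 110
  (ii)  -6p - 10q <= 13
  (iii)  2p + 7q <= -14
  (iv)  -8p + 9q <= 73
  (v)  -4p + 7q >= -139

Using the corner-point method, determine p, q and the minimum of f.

Corner points and f = 5p - 9q:
  (563/44, -395/44) → f = 3185/22
  (133/11, -60/11) → f = 1205/11
  (49/22, -29/11) → f = 767/22

At the optimal vertex, -6p - 10q = 13 and 2p + 7q = -14.
Solving simultaneously gives p = 49/22, q = -29/11.

p = 49/22, q = -29/11, minimum f = 767/22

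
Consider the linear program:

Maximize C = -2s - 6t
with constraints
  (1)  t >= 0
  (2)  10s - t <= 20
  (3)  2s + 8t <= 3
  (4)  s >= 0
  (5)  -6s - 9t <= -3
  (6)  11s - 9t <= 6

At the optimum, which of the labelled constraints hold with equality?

Vertices and C = -2s - 6t:
  (1/2, 0) → C = -1
  (6/11, 0) → C = -12/11
  (0, 3/8) → C = -9/4
  (75/106, 21/106) → C = -138/53
  (0, 1/3) → C = -2

The maximum is at (1/2, 0). Substituting into each constraint, equality holds for (1) and (5); the remaining constraints have slack.

(1) and (5)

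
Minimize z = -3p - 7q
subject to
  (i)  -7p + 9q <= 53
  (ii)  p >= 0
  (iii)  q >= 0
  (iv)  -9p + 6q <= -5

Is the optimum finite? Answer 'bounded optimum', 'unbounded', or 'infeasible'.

unbounded

From the feasible point (121/13, 512/39), moving in the direction (1, 0) keeps every constraint satisfied while z decreases without bound.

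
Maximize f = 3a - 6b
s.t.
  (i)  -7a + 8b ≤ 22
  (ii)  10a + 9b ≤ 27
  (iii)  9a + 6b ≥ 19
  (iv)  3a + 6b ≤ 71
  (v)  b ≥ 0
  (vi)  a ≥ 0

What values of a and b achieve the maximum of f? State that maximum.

a = 27/10, b = 0, maximum f = 81/10

Vertices and f = 3a - 6b:
  (3/7, 53/21) → f = -97/7
  (27/10, 0) → f = 81/10
  (19/9, 0) → f = 19/3

At the optimal vertex, 10a + 9b = 27 and b = 0.
Solving simultaneously gives a = 27/10, b = 0.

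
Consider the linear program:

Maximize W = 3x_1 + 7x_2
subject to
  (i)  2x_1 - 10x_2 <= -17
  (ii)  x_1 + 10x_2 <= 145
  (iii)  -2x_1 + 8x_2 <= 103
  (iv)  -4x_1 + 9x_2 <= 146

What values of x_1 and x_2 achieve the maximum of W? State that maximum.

x_1 = 128/3, x_2 = 307/30, maximum W = 5989/30

Extreme points and W = 3x_1 + 7x_2:
  (128/3, 307/30) → W = 5989/30
  (-1307/22, -112/11) → W = -499/2
  (65/14, 393/28) → W = 3141/28
  (-241/14, 60/7) → W = 117/14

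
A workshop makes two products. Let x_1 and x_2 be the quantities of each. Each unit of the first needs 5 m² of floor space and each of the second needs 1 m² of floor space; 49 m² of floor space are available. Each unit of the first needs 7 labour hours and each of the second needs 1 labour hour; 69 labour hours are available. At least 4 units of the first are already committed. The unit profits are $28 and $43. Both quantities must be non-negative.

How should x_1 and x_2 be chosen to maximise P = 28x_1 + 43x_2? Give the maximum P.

x_1 = 4, x_2 = 29, maximum P = 1359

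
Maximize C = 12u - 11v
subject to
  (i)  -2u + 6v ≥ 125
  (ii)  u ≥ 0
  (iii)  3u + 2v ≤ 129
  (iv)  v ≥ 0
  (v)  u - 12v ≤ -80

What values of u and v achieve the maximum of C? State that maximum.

u = 262/11, v = 633/22, maximum C = -675/22

Corner points and C = 12u - 11v:
  (0, 125/6) → C = -1375/6
  (262/11, 633/22) → C = -675/22
  (0, 129/2) → C = -1419/2

The binding constraints are -2u + 6v = 125 and 3u + 2v = 129.
Solving simultaneously gives u = 262/11, v = 633/22.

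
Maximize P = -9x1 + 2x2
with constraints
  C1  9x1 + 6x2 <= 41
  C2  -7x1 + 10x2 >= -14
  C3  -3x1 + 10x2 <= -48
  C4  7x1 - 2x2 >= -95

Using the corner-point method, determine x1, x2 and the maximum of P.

Vertices and P = -9x1 + 2x2:
  (-17/2, -147/20) → P = 309/5
  (-489/28, -109/8) → P = 1819/14
  (-523/32, -621/64) → P = 2043/16

The binding constraints are -7x1 + 10x2 = -14 and 7x1 - 2x2 = -95.
Solving simultaneously gives x1 = -489/28, x2 = -109/8.

x1 = -489/28, x2 = -109/8, maximum P = 1819/14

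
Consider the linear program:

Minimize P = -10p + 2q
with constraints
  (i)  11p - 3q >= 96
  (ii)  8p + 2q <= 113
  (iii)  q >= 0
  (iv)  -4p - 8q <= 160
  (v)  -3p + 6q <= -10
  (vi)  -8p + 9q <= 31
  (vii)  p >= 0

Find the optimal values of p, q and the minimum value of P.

p = 113/8, q = 0, minimum P = -565/4

Corner points and P = -10p + 2q:
  (96/11, 0) → P = -960/11
  (182/19, 178/57) → P = -5104/57
  (113/8, 0) → P = -565/4
  (349/27, 259/54) → P = -359/3

The binding constraints are 8p + 2q = 113 and q = 0.
Solving simultaneously gives p = 113/8, q = 0.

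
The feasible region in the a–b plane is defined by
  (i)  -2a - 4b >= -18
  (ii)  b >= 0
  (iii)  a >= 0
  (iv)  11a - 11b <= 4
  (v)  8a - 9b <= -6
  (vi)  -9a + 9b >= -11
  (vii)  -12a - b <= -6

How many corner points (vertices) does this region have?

3

Pairwise boundary intersections that survive every other constraint:
  (69/25, 78/25)
  (3/23, 102/23)
  (12/29, 30/29)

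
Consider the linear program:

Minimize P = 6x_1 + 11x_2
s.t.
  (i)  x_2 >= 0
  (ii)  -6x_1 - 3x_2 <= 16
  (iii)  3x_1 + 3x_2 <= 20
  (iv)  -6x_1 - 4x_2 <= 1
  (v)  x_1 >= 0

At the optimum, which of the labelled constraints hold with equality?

(i) and (v)

Vertices and P = 6x_1 + 11x_2:
  (20/3, 0) → P = 40
  (0, 0) → P = 0
  (0, 20/3) → P = 220/3

The minimum is at (0, 0). Substituting into each constraint, equality holds for (i) and (v); the remaining constraints have slack.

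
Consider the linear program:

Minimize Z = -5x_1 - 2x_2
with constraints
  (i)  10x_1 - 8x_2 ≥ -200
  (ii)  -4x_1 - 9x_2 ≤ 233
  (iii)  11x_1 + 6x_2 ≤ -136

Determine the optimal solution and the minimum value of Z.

The optimum lies where -4x_1 - 9x_2 = 233 and 11x_1 + 6x_2 = -136.
Solving simultaneously gives x_1 = 58/25, x_2 = -673/25.

x_1 = 58/25, x_2 = -673/25, minimum Z = 1056/25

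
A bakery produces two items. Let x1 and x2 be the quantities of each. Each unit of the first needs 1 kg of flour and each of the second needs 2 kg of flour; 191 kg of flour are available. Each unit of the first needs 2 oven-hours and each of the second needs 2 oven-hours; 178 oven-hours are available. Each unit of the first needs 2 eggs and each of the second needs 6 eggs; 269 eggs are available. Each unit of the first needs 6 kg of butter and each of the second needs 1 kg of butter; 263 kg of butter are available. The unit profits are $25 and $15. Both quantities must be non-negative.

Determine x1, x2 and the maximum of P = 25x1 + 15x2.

x1 = 77/2, x2 = 32, maximum P = 2885/2

The binding constraints are 2x1 + 6x2 = 269 and 6x1 + x2 = 263.
Solving simultaneously gives x1 = 77/2, x2 = 32.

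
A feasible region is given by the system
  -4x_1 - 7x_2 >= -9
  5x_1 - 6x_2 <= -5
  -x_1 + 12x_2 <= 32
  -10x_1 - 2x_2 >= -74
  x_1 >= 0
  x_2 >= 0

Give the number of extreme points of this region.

The feasible vertices (each the meet of two boundaries and inside every other half-plane) are:
  (19/59, 65/59)
  (0, 9/7)
  (0, 5/6)

3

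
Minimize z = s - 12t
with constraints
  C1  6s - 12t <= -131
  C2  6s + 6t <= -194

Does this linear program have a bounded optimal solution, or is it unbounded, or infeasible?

unbounded

From the feasible point (-173/6, -7/2), moving in the direction (-6, 6) keeps every constraint satisfied while z decreases without bound.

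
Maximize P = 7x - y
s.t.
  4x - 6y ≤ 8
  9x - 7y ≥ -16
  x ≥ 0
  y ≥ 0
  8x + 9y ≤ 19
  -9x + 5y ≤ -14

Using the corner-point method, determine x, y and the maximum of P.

Feasible corners and P = 7x - y:
  (2, 0) → P = 14
  (31/14, 1/7) → P = 215/14
  (14/9, 0) → P = 98/9
  (221/121, 59/121) → P = 1488/121

x = 31/14, y = 1/7, maximum P = 215/14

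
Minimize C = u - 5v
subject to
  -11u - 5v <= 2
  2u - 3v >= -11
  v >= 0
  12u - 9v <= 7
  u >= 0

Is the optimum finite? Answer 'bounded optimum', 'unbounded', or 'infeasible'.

bounded optimum

Vertices and C = u - 5v:
  (20/3, 73/9) → C = -305/9
  (0, 11/3) → C = -55/3
  (7/12, 0) → C = 7/12
  (0, 0) → C = 0
The feasible region has finitely many vertices and no improving ray; the minimum is -305/9 at (20/3, 73/9).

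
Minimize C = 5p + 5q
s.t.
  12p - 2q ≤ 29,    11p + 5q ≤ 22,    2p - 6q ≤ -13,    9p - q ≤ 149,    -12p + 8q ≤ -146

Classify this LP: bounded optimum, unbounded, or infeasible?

The boundaries 12p - 2q = 29 and -12p + 8q = -146 meet at (-5/6, -39/2), but that point violates 2p - 6q ≤ -13. Every candidate vertex is excluded by some other constraint, so the feasible region is empty.

infeasible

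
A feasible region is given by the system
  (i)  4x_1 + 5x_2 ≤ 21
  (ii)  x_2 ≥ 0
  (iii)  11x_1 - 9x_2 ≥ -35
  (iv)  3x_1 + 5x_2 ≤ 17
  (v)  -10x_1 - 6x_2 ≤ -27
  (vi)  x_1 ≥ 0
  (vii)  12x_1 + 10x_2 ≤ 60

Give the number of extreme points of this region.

5

Of the 21 pairwise boundary intersections, those satisfying every inequality are:
  (4, 1)
  (9/2, 3/5)
  (27/10, 0)
  (5, 0)
  (33/32, 89/32)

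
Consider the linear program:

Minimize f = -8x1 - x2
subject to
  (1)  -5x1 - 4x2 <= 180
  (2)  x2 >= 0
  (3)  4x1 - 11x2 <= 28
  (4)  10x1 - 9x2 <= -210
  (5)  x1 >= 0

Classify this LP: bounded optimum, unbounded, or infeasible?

unbounded

From the feasible point (0, 70/3), moving in the direction (9, 10) keeps every constraint satisfied while f decreases without bound.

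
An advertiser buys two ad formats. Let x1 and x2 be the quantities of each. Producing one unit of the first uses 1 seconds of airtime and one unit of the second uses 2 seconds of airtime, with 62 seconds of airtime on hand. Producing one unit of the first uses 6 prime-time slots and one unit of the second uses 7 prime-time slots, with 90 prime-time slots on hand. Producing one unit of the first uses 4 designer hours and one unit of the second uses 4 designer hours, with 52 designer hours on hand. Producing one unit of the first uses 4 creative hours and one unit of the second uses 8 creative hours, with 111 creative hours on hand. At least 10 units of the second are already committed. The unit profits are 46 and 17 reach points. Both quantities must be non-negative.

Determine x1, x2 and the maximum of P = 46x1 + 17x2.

x1 = 3, x2 = 10, maximum P = 308

Feasible corners and P = 46x1 + 17x2:
  (0, 90/7) → P = 1530/7
  (0, 10) → P = 170
  (1, 12) → P = 250
  (3, 10) → P = 308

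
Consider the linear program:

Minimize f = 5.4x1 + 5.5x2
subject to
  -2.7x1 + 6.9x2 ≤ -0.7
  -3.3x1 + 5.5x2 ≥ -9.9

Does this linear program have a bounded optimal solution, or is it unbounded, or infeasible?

From the feasible point (293/36, 37/12), moving in the direction (-5.5, -3.3) keeps every constraint satisfied while f decreases without bound.

unbounded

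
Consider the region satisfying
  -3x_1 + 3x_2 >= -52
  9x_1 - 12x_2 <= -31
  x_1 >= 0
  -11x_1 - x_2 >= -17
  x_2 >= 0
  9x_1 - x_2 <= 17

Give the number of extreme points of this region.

3

The feasible vertices (each the meet of two boundaries and inside every other half-plane) are:
  (0, 31/12)
  (173/141, 494/141)
  (0, 17)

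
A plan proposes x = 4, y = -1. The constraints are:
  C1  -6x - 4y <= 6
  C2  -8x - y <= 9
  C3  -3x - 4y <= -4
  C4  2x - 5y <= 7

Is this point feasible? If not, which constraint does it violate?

Constraint C4: 2x - 5y = 13, which is not ≤ 7. All other constraints are satisfied.

not feasible — violates C4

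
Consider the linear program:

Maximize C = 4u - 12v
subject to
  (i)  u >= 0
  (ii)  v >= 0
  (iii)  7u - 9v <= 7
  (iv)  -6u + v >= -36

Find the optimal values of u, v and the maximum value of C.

Corner points and C = 4u - 12v:
  (0, 0) → C = 0
  (1, 0) → C = 4
  (317/47, 210/47) → C = -1252/47
The feasible region is unbounded (it extends along (0, 1), (1, 6)), but C strictly decreases along every unbounded feasible direction, so there is no improving ray and the maximum is attained at a vertex.

u = 1, v = 0, maximum C = 4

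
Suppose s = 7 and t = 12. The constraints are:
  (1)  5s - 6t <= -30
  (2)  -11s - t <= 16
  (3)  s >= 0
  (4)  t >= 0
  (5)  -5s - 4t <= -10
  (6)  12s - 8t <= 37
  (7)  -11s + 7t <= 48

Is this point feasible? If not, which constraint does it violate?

(1): -37 ≤ -30 ✓
(2): -89 ≤ 16 ✓
(3): 7 ≥ 0 ✓
(4): 12 ≥ 0 ✓
(5): -83 ≤ -10 ✓
(6): -12 ≤ 37 ✓
(7): 7 ≤ 48 ✓

feasible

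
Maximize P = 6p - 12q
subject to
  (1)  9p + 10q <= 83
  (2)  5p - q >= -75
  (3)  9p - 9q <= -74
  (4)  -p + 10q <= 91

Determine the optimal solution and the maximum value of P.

Vertices and P = 6p - 12q:
  (7/171, 157/19) → P = -5638/57
  (-4/5, 451/50) → P = -2826/25
  (-601/36, -305/36) → P = 3/2
  (-659/49, 380/49) → P = -8514/49

At the optimal vertex, 5p - q = -75 and 9p - 9q = -74.
Solving simultaneously gives p = -601/36, q = -305/36.

p = -601/36, q = -305/36, maximum P = 3/2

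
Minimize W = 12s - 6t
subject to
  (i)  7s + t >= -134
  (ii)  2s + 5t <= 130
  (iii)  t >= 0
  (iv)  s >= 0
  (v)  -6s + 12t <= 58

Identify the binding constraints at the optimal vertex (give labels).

Extreme points and W = 12s - 6t:
  (65, 0) → W = 780
  (635/27, 448/27) → W = 548/3
  (0, 0) → W = 0
  (0, 29/6) → W = -29

The minimum is at (0, 29/6). Substituting into each constraint, equality holds for (iv) and (v); the remaining constraints have slack.

(iv) and (v)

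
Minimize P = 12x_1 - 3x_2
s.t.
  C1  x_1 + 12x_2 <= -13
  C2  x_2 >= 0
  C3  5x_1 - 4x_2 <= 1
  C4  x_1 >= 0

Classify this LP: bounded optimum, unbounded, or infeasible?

infeasible

The boundaries x_1 + 12x_2 = -13 and x_2 = 0 meet at (-13, 0), but that point violates x_1 ≥ 0. Every candidate vertex is excluded by some other constraint, so the feasible region is empty.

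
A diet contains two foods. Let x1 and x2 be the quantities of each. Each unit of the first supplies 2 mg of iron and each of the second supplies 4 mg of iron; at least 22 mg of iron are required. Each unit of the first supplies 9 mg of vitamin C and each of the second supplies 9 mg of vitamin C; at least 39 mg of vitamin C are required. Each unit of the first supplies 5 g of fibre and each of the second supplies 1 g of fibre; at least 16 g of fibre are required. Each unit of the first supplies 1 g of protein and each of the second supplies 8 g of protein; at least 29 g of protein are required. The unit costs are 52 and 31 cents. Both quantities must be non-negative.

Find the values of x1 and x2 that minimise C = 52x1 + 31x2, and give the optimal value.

Corner points and C = 52x1 + 31x2:
  (0, 16) → C = 496
  (29, 0) → C = 1508
  (7/3, 13/3) → C = 767/3
  (5, 3) → C = 353
The feasible region is unbounded (it extends along (0, 1), (1, 0)), but C strictly increases along every unbounded feasible direction, so there is no improving ray and the minimum is attained at a vertex.

The binding constraints are 2x1 + 4x2 = 22 and 5x1 + x2 = 16.
Solving simultaneously gives x1 = 7/3, x2 = 13/3.

x1 = 7/3, x2 = 13/3, minimum C = 767/3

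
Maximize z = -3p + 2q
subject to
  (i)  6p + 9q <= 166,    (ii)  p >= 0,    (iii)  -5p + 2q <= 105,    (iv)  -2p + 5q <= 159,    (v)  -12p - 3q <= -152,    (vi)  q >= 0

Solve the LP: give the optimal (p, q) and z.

Corner points and z = -3p + 2q:
  (29/3, 12) → z = -5
  (83/3, 0) → z = -83
  (38/3, 0) → z = -38

The binding constraints are 6p + 9q = 166 and -12p - 3q = -152.
Solving simultaneously gives p = 29/3, q = 12.

p = 29/3, q = 12, maximum z = -5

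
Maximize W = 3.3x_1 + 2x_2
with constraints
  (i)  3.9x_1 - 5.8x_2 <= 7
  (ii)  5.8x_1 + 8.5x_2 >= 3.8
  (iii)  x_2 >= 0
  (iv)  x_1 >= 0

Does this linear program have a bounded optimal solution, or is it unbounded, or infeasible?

unbounded

From the feasible point (70/39, 0), moving in the direction (0, 1) keeps every constraint satisfied while W increases without bound.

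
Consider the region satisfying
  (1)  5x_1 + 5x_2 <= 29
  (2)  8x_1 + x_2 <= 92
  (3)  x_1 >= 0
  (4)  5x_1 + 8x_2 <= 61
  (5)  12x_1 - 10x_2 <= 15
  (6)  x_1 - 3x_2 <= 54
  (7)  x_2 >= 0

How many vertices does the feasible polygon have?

4

Intersecting each pair of boundary lines and keeping only the points that satisfy every inequality leaves:
  (0, 29/5)
  (73/22, 273/110)
  (0, 0)
  (5/4, 0)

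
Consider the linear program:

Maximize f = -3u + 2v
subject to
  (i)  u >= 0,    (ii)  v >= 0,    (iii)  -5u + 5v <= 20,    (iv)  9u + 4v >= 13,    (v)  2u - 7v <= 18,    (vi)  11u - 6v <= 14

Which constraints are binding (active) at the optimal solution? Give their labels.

Corner points and f = -3u + 2v:
  (0, 4) → f = 8
  (0, 13/4) → f = 13/2
  (38/5, 58/5) → f = 2/5
  (67/49, 17/98) → f = -184/49

The maximum is at (0, 4). Substituting into each constraint, equality holds for (i) and (iii); the remaining constraints have slack.

(i) and (iii)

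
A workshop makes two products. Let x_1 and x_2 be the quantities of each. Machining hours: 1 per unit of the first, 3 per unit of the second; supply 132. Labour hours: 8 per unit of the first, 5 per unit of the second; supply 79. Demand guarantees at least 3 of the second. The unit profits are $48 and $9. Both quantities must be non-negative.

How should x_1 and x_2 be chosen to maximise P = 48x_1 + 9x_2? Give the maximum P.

Extreme points and P = 48x_1 + 9x_2:
  (0, 79/5) → P = 711/5
  (0, 3) → P = 27
  (8, 3) → P = 411

The binding constraints are 8x_1 + 5x_2 = 79 and x_2 = 3.
Solving simultaneously gives x_1 = 8, x_2 = 3.

x_1 = 8, x_2 = 3, maximum P = 411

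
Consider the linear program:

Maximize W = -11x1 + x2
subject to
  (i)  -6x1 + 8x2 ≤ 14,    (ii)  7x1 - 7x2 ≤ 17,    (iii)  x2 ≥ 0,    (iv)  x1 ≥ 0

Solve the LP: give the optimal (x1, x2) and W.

x1 = 0, x2 = 7/4, maximum W = 7/4

Extreme points and W = -11x1 + x2:
  (117/7, 100/7) → W = -1187/7
  (0, 7/4) → W = 7/4
  (17/7, 0) → W = -187/7
  (0, 0) → W = 0

The optimum lies where -6x1 + 8x2 = 14 and x1 = 0.
Solving simultaneously gives x1 = 0, x2 = 7/4.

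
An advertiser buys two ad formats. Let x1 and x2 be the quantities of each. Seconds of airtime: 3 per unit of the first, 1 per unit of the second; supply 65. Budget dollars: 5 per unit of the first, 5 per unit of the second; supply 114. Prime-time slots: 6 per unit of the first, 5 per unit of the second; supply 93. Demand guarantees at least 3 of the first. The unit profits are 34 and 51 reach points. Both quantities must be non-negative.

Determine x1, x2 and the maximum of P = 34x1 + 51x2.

x1 = 3, x2 = 15, maximum P = 867

Vertices and P = 34x1 + 51x2:
  (31/2, 0) → P = 527
  (3, 0) → P = 102
  (3, 15) → P = 867

The binding constraints are 6x1 + 5x2 = 93 and x1 = 3.
Solving simultaneously gives x1 = 3, x2 = 15.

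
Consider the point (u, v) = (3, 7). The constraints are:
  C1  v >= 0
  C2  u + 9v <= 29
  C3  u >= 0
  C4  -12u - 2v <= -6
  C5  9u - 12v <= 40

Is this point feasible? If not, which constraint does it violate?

not feasible — violates C2

Constraint C2: u + 9v = 66, which is not ≤ 29. All other constraints are satisfied.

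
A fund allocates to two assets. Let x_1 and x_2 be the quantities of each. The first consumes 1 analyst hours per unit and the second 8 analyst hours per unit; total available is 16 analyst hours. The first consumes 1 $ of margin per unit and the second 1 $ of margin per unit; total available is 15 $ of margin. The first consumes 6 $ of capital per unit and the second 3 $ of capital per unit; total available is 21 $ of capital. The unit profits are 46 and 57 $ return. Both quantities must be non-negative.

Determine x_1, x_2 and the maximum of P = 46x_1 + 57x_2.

x_1 = 8/3, x_2 = 5/3, maximum P = 653/3

Corner points and P = 46x_1 + 57x_2:
  (0, 0) → P = 0
  (0, 2) → P = 114
  (7/2, 0) → P = 161
  (8/3, 5/3) → P = 653/3

The optimum lies where x_1 + 8x_2 = 16 and 6x_1 + 3x_2 = 21.
Solving simultaneously gives x_1 = 8/3, x_2 = 5/3.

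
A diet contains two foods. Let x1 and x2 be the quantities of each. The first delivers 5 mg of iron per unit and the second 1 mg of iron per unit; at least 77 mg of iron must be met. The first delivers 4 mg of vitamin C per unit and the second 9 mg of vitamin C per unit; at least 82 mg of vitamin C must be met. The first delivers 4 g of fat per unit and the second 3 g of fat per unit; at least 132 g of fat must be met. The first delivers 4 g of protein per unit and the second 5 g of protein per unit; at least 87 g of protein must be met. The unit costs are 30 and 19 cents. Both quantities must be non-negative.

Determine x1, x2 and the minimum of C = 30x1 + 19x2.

The feasible region is unbounded (it extends along (0, 1), (1, 0)), but C strictly increases along every unbounded feasible direction, so there is no improving ray and the minimum is attained at a vertex.

The optimum lies where 5x1 + x2 = 77 and 4x1 + 3x2 = 132.
Solving simultaneously gives x1 = 9, x2 = 32.

x1 = 9, x2 = 32, minimum C = 878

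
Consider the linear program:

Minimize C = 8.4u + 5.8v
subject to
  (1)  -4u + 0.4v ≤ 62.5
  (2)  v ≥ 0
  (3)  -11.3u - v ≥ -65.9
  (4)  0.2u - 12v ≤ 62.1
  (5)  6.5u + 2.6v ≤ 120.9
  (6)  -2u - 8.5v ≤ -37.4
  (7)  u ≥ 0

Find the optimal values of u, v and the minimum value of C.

Vertices and C = 8.4u + 5.8v:
  (97/44, 3607/88) → C = 112751/440
  (3485/627, 9694/3135) → C = 1012976/15675
  (0, 93/2) → C = 2697/10
  (0, 22/5) → C = 638/25

u = 0, v = 4.4, minimum C = 25.52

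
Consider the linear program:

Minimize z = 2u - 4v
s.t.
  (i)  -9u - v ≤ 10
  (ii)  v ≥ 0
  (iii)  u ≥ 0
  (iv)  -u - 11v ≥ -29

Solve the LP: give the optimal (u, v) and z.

Extreme points and z = 2u - 4v:
  (0, 0) → z = 0
  (29, 0) → z = 58
  (0, 29/11) → z = -116/11

u = 0, v = 29/11, minimum z = -116/11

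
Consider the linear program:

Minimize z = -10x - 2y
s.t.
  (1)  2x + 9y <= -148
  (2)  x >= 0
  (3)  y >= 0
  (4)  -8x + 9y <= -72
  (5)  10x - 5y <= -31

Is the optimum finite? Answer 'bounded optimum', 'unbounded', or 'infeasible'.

infeasible

The boundaries -8x + 9y = -72 and 10x - 5y = -31 meet at (-639/50, -484/25), but that point violates x ≥ 0. Every candidate vertex is excluded by some other constraint, so the feasible region is empty.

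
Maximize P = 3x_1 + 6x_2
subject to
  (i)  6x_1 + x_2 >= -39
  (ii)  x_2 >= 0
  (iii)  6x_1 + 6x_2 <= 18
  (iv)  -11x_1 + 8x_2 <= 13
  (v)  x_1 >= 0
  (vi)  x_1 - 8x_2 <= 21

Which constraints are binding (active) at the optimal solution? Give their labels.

(iii) and (iv)

Vertices and P = 3x_1 + 6x_2:
  (3, 0) → P = 9
  (0, 0) → P = 0
  (11/19, 46/19) → P = 309/19
  (0, 13/8) → P = 39/4

The maximum is at (11/19, 46/19). Substituting into each constraint, equality holds for (iii) and (iv); the remaining constraints have slack.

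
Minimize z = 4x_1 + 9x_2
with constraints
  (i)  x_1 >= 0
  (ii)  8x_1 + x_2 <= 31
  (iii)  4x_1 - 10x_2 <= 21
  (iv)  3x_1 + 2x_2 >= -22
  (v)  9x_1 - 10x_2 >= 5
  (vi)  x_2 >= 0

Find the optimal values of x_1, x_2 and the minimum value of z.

Feasible corners and z = 4x_1 + 9x_2:
  (315/89, 239/89) → z = 3411/89
  (31/8, 0) → z = 31/2
  (5/9, 0) → z = 20/9

The optimum lies where 9x_1 - 10x_2 = 5 and x_2 = 0.
Solving simultaneously gives x_1 = 5/9, x_2 = 0.

x_1 = 5/9, x_2 = 0, minimum z = 20/9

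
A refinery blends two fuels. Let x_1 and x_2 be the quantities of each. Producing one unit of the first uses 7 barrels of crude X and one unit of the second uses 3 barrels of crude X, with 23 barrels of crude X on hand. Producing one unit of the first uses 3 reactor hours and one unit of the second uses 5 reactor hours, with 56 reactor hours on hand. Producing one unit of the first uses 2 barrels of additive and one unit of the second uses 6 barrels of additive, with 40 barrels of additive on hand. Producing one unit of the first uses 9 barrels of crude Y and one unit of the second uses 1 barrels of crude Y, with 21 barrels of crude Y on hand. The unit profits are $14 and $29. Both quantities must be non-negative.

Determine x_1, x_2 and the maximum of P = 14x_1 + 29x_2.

x_1 = 1/2, x_2 = 13/2, maximum P = 391/2

Feasible corners and P = 14x_1 + 29x_2:
  (0, 0) → P = 0
  (0, 20/3) → P = 580/3
  (7/3, 0) → P = 98/3
  (1/2, 13/2) → P = 391/2
  (2, 3) → P = 115

The binding constraints are 7x_1 + 3x_2 = 23 and 2x_1 + 6x_2 = 40.
Solving simultaneously gives x_1 = 1/2, x_2 = 13/2.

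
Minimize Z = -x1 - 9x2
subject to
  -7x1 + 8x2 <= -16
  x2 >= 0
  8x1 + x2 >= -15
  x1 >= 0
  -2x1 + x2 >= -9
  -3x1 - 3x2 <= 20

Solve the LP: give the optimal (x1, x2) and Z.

x1 = 56/9, x2 = 31/9, minimum Z = -335/9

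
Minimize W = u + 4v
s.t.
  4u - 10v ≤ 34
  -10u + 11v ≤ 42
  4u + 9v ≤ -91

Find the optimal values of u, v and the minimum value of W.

u = -397/28, v = -127/14, minimum W = -1413/28

Feasible corners and W = u + 4v:
  (-397/28, -127/14) → W = -1413/28
  (-151/19, -125/19) → W = -651/19
  (-1379/134, -371/67) → W = -4347/134

At the optimal vertex, 4u - 10v = 34 and -10u + 11v = 42.
Solving simultaneously gives u = -397/28, v = -127/14.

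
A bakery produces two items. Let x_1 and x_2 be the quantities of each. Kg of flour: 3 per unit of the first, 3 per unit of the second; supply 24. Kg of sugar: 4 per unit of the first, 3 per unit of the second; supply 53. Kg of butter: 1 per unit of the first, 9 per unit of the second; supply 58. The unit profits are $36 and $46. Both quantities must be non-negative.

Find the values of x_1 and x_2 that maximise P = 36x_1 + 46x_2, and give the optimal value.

x_1 = 7/4, x_2 = 25/4, maximum P = 701/2

At the optimal vertex, 3x_1 + 3x_2 = 24 and x_1 + 9x_2 = 58.
Solving simultaneously gives x_1 = 7/4, x_2 = 25/4.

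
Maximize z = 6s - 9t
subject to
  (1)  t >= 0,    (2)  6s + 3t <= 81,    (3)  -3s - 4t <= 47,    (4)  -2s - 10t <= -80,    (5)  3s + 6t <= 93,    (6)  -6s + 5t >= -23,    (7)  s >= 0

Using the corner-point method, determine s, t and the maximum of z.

Vertices and z = 6s - 9t:
  (23/3, 35/3) → z = -59
  (79/8, 29/4) → z = -6
  (9, 31/5) → z = -9/5
  (0, 8) → z = -72
  (0, 31/2) → z = -279/2

At the optimal vertex, -2s - 10t = -80 and -6s + 5t = -23.
Solving simultaneously gives s = 9, t = 31/5.

s = 9, t = 31/5, maximum z = -9/5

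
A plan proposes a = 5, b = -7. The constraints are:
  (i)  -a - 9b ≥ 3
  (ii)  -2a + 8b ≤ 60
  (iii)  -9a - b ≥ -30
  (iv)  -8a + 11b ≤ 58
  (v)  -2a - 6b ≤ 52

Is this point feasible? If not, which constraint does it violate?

not feasible — violates (iii)

Constraint (iii): -9a - b = -38, which is not ≥ -30. All other constraints are satisfied.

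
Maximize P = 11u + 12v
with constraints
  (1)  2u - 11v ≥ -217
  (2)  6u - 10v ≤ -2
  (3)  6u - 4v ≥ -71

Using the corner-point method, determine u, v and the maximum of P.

Vertices and P = 11u + 12v:
  (1074/23, 649/23) → P = 19602/23
  (3/2, 20) → P = 513/2
  (-39/2, -23/2) → P = -705/2

u = 1074/23, v = 649/23, maximum P = 19602/23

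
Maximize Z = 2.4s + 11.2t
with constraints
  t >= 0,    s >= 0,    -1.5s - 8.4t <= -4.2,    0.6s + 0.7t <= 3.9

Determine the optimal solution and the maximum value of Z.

s = 0, t = 39/7, maximum Z = 312/5

Vertices and Z = 2.4s + 11.2t:
  (14/5, 0) → Z = 168/25
  (13/2, 0) → Z = 78/5
  (0, 1/2) → Z = 28/5
  (0, 39/7) → Z = 312/5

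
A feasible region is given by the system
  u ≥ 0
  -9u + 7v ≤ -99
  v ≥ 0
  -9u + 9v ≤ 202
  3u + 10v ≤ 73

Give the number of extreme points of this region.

3

The feasible vertices (each the meet of two boundaries and inside every other half-plane) are:
  (11, 0)
  (1501/111, 120/37)
  (73/3, 0)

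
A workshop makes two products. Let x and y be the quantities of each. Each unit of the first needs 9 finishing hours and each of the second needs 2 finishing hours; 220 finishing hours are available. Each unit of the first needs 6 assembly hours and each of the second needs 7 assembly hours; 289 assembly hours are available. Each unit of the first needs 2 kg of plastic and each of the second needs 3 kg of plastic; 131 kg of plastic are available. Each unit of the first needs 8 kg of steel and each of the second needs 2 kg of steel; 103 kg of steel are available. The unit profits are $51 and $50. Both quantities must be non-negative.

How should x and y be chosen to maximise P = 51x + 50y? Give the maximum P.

Vertices and P = 51x + 50y:
  (0, 0) → P = 0
  (0, 289/7) → P = 14450/7
  (103/8, 0) → P = 5253/8
  (13/4, 77/2) → P = 8363/4

The binding constraints are 6x + 7y = 289 and 8x + 2y = 103.
Solving simultaneously gives x = 13/4, y = 77/2.

x = 13/4, y = 77/2, maximum P = 8363/4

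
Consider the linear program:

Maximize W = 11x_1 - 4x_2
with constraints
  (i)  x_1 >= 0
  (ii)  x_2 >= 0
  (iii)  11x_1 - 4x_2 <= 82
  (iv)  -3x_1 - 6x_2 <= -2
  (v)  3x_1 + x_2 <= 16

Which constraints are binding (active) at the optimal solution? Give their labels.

(ii) and (v)

Corner points and W = 11x_1 - 4x_2:
  (0, 1/3) → W = -4/3
  (0, 16) → W = -64
  (2/3, 0) → W = 22/3
  (16/3, 0) → W = 176/3

The maximum is at (16/3, 0). Substituting into each constraint, equality holds for (ii) and (v); the remaining constraints have slack.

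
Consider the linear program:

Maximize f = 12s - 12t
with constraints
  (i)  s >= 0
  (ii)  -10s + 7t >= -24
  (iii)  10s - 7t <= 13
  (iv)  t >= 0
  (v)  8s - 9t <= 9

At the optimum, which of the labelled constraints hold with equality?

Corner points and f = 12s - 12t:
  (0, 0) → f = 0
  (27/17, 7/17) → f = 240/17
  (9/8, 0) → f = 27/2
The feasible region is unbounded (it extends along (0, 1), (7, 10)), but f strictly decreases along every unbounded feasible direction, so there is no improving ray and the maximum is attained at a vertex.

The maximum is at (27/17, 7/17). Substituting into each constraint, equality holds for (iii) and (v); the remaining constraints have slack.

(iii) and (v)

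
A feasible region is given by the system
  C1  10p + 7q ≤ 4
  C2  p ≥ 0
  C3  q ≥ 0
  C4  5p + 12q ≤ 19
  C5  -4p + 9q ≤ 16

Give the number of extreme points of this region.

Intersecting each pair of boundary lines and keeping only the points that satisfy every inequality leaves:
  (0, 4/7)
  (2/5, 0)
  (0, 0)

3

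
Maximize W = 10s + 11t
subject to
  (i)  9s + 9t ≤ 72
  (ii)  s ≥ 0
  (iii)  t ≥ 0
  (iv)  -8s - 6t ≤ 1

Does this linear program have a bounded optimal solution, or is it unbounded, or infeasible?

Vertices and W = 10s + 11t:
  (0, 8) → W = 88
  (8, 0) → W = 80
  (0, 0) → W = 0
The feasible region has finitely many vertices and no improving ray; the maximum is 88 at (0, 8).

bounded optimum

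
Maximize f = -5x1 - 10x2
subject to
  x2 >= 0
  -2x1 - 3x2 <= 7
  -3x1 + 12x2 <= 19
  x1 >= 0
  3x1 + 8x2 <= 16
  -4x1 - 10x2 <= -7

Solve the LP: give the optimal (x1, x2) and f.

x1 = 0, x2 = 7/10, maximum f = -7

Extreme points and f = -5x1 - 10x2:
  (16/3, 0) → f = -80/3
  (7/4, 0) → f = -35/4
  (0, 19/12) → f = -95/6
  (2/3, 7/4) → f = -125/6
  (0, 7/10) → f = -7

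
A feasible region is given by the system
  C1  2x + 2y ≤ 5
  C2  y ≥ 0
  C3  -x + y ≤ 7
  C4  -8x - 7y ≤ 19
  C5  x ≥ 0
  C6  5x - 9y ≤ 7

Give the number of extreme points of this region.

4

Pairwise boundary intersections that survive every other constraint:
  (0, 5/2)
  (59/28, 11/28)
  (0, 0)
  (7/5, 0)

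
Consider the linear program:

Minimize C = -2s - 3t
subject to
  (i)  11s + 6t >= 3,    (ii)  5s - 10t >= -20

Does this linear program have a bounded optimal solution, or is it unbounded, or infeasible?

unbounded

From the feasible point (-9/14, 47/28), moving in the direction (10, 5) keeps every constraint satisfied while C decreases without bound.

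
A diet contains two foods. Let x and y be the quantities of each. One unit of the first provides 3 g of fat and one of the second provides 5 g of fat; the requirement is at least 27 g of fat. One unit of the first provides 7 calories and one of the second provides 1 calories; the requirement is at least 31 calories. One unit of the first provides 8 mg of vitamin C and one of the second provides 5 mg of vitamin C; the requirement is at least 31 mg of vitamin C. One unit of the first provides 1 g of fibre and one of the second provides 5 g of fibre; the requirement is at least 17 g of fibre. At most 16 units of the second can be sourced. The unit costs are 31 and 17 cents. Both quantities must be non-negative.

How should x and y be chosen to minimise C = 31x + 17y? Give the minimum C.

x = 4, y = 3, minimum C = 175

The feasible region is unbounded (it extends along (1, 0)), but C strictly increases along every unbounded feasible direction, so there is no improving ray and the minimum is attained at a vertex.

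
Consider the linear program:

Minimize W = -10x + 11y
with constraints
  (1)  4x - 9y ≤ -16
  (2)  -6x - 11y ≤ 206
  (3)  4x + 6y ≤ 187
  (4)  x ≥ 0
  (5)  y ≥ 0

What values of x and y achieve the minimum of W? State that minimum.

x = 529/20, y = 203/15, minimum W = -3469/30

Vertices and W = -10x + 11y:
  (529/20, 203/15) → W = -3469/30
  (0, 16/9) → W = 176/9
  (0, 187/6) → W = 2057/6

The optimum lies where 4x - 9y = -16 and 4x + 6y = 187.
Solving simultaneously gives x = 529/20, y = 203/15.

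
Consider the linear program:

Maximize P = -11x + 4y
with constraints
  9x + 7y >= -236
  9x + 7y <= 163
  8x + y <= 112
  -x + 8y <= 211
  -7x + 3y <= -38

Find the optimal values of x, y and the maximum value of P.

x = -221/38, y = -997/38, maximum P = -1557/38

Corner points and P = -11x + 4y:
  (1020/47, -2896/47) → P = -22804/47
  (-221/38, -997/38) → P = -1557/38
  (621/47, 296/47) → P = -5647/47
  (755/76, 799/76) → P = -5109/76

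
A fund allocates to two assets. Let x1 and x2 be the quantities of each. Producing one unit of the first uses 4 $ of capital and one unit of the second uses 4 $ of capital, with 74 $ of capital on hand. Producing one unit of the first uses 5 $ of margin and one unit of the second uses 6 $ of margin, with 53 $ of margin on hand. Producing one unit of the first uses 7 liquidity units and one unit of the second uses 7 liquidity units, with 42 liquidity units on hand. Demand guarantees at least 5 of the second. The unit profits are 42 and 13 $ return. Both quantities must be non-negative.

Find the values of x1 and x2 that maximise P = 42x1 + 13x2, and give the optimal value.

Vertices and P = 42x1 + 13x2:
  (0, 6) → P = 78
  (0, 5) → P = 65
  (1, 5) → P = 107

At the optimal vertex, 7x1 + 7x2 = 42 and x2 = 5.
Solving simultaneously gives x1 = 1, x2 = 5.

x1 = 1, x2 = 5, maximum P = 107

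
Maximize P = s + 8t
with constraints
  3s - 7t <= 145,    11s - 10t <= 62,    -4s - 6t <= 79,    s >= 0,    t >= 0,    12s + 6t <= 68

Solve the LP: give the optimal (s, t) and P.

Vertices and P = s + 8t:
  (62/11, 0) → P = 62/11
  (526/93, 2/93) → P = 542/93
  (0, 0) → P = 0
  (0, 34/3) → P = 272/3

The optimum lies where s = 0 and 12s + 6t = 68.
Solving simultaneously gives s = 0, t = 34/3.

s = 0, t = 34/3, maximum P = 272/3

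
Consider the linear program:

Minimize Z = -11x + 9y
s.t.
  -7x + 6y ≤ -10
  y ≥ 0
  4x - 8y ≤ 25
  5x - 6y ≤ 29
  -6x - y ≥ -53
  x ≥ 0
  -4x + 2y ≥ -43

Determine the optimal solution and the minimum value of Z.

x = 347/41, y = 91/41, minimum Z = -2998/41

Corner points and Z = -11x + 9y:
  (10/7, 0) → Z = -110/7
  (328/43, 311/43) → Z = -809/43
  (29/5, 0) → Z = -319/5
  (347/41, 91/41) → Z = -2998/41

At the optimal vertex, 5x - 6y = 29 and -6x - y = -53.
Solving simultaneously gives x = 347/41, y = 91/41.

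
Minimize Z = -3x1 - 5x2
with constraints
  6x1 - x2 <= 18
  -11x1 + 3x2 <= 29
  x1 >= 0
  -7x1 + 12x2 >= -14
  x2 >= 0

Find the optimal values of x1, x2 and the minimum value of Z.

x1 = 83/7, x2 = 372/7, minimum Z = -2109/7

Extreme points and Z = -3x1 - 5x2:
  (83/7, 372/7) → Z = -2109/7
  (202/65, 42/65) → Z = -816/65
  (0, 29/3) → Z = -145/3
  (0, 0) → Z = 0
  (2, 0) → Z = -6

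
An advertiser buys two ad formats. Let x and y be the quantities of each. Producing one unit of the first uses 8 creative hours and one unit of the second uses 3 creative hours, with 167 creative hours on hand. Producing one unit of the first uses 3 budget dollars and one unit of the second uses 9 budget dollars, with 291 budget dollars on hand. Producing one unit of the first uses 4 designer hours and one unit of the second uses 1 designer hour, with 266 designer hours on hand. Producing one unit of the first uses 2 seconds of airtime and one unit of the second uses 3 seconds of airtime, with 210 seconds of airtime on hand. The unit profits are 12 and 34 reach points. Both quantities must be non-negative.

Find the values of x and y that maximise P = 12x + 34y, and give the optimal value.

x = 10, y = 29, maximum P = 1106

Vertices and P = 12x + 34y:
  (0, 0) → P = 0
  (0, 97/3) → P = 3298/3
  (167/8, 0) → P = 501/2
  (10, 29) → P = 1106

At the optimal vertex, 8x + 3y = 167 and 3x + 9y = 291.
Solving simultaneously gives x = 10, y = 29.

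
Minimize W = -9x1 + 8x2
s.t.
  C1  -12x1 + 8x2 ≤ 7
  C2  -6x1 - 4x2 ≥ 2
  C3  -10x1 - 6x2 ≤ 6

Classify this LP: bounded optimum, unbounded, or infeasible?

unbounded

From the feasible point (-11/24, 3/16), moving in the direction (4, -6) keeps every constraint satisfied while W decreases without bound.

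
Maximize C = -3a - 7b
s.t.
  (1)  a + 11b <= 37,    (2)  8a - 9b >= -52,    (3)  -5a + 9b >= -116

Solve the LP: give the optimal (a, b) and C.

The binding constraints are 8a - 9b = -52 and -5a + 9b = -116.
Solving simultaneously gives a = -56, b = -44.

a = -56, b = -44, maximum C = 476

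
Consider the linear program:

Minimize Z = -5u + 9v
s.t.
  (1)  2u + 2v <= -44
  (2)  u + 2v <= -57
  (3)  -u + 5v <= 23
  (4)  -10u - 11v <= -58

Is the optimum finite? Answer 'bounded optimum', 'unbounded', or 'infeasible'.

The boundaries 2u + 2v = -44 and u + 2v = -57 meet at (13, -35), but that point violates -10u - 11v ≤ -58. Every candidate vertex is excluded by some other constraint, so the feasible region is empty.

infeasible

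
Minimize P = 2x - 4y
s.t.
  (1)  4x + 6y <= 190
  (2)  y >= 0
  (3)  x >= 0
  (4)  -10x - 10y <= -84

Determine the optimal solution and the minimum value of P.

x = 0, y = 95/3, minimum P = -380/3

Feasible corners and P = 2x - 4y:
  (95/2, 0) → P = 95
  (0, 95/3) → P = -380/3
  (42/5, 0) → P = 84/5
  (0, 42/5) → P = -168/5

The binding constraints are 4x + 6y = 190 and x = 0.
Solving simultaneously gives x = 0, y = 95/3.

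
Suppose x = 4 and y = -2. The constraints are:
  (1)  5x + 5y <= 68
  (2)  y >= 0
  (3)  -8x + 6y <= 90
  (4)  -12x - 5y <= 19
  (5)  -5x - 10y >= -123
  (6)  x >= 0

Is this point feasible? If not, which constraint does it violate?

Constraint (2): y = -2, which is not ≥ 0. All other constraints are satisfied.

not feasible — violates (2)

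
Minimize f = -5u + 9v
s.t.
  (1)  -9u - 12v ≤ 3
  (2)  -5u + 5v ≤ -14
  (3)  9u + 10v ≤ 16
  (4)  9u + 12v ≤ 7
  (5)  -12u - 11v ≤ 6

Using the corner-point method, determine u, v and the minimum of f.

At the optimal vertex, -9u - 12v = 3 and 9u + 10v = 16.
Solving simultaneously gives u = 37/3, v = -19/2.

u = 37/3, v = -19/2, minimum f = -883/6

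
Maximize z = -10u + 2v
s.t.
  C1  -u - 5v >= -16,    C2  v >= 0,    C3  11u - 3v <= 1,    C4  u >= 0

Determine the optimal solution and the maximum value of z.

u = 0, v = 16/5, maximum z = 32/5

Vertices and z = -10u + 2v:
  (53/58, 175/58) → z = -90/29
  (0, 16/5) → z = 32/5
  (1/11, 0) → z = -10/11
  (0, 0) → z = 0

The optimum lies where -u - 5v = -16 and u = 0.
Solving simultaneously gives u = 0, v = 16/5.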